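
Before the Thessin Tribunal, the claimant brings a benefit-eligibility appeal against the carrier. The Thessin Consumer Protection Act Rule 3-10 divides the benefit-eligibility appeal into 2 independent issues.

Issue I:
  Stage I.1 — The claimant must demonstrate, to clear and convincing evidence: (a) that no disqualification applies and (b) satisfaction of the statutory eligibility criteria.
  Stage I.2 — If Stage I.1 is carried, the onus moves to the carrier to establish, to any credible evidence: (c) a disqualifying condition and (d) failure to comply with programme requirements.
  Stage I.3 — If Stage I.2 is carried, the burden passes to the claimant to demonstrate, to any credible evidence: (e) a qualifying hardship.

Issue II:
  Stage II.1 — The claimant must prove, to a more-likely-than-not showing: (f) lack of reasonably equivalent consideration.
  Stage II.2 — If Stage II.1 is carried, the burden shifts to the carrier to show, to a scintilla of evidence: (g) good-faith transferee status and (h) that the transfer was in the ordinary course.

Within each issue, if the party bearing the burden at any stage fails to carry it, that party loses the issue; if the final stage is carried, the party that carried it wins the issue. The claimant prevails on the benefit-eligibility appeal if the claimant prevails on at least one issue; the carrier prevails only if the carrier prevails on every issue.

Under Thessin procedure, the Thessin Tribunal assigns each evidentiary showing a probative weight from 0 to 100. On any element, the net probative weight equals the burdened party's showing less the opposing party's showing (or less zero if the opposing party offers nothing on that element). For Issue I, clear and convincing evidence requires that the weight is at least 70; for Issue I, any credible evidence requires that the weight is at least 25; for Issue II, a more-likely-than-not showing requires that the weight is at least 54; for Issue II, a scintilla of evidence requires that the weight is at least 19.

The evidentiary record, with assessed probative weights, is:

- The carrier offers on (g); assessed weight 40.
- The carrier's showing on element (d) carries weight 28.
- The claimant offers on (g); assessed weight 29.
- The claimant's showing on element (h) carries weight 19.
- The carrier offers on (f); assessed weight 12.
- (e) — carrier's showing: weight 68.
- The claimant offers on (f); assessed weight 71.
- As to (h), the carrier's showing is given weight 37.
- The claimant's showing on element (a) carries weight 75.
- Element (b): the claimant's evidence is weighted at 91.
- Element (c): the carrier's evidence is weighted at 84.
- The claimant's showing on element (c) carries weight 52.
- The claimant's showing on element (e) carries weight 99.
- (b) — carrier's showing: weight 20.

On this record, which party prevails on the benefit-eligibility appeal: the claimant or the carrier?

claimant

— Issue I —
At Stage I.1 the claimant must meet clear and convincing evidence (weight is at least 70): on (a) the weight is 75, which does reach 70, so (a) meets the standard; on (b) the weight is 91 less the opposing 20 gives net 71, which does reach 70, so (b) meets the standard.
  All elements met. The burden passes to the carrier.
At Stage I.2 the carrier must meet any credible evidence (weight is at least 25): on (c) the weight is 84 less the opposing 52 gives net 32, ≥ 25, so (c) meets the standard; on (d) the weight is 28, ≥ 25, so (d) meets the standard.
  The carrier carries Stage I.2; the claimant now bears the burden.
At Stage I.3 the claimant must meet any credible evidence (weight is at least 25): on (e) the weight is 99 less the opposing 68 gives net 31, which does reach 25, so (e) meets the standard.
  Stage I.3 carried; the final stage is satisfied.
Every stage carried; the claimant prevails on this issue.
— Issue II —
At Stage II.1 the claimant must meet a more-likely-than-not showing (weight is at least 54): on (f) the weight is 71 less the opposing 12 gives net 59, ≥ 54, so (f) meets the standard.
  Stage II.1 is satisfied; the onus moves to the carrier.
At Stage II.2 the carrier must meet a scintilla of evidence (weight is at least 19): on (g) the weight is 40 less the opposing 29 gives net 11, < 19, so (g) does not meet the standard; on (h) the weight is 37 less the opposing 19 gives net 18, < 19, so (h) does not meet the standard.
  Stage II.2 not carried; the carrier fails its burden.
So the claimant prevails on this issue.
Per-issue: Issue I → claimant; Issue II → claimant. The claimant must prevail on at least one issue; overall, the claimant prevails.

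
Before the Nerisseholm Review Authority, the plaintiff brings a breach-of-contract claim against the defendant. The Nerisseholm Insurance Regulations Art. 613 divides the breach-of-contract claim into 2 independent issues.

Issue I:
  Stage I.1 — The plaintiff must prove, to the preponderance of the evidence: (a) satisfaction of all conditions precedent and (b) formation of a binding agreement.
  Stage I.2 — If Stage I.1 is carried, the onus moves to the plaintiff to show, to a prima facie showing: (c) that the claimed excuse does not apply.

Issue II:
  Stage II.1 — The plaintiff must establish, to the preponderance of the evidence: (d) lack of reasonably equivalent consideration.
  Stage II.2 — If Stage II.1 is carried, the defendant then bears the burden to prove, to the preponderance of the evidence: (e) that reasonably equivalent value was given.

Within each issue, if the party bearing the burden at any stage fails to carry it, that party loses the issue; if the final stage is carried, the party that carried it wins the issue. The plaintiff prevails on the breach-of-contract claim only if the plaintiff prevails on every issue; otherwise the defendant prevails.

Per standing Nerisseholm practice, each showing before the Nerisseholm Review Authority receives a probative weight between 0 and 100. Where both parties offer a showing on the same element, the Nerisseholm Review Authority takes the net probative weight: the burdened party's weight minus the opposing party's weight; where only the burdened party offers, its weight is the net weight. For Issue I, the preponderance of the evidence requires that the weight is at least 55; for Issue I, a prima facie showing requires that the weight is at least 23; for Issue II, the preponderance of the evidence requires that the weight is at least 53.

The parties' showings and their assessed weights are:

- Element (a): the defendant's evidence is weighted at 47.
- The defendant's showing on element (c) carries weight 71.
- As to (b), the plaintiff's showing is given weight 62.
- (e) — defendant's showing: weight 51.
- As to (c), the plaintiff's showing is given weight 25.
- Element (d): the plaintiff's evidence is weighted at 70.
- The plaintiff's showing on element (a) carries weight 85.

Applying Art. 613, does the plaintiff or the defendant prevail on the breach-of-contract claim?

defendant

— Issue I —
Stage I.1 (plaintiff, the preponderance of the evidence, weight is at least 55): (a) net 85−47=38 < 55 — fails; (b) 62 ≥ 55 — meets.
  The plaintiff does not carry Stage I.1.
The analysis ends at Stage I.1; the defendant prevails on this issue.
— Issue II —
Stage II.1 — burden on plaintiff; standard: the preponderance of the evidence (weight is at least 53).
    (d): 70 ≥ 53 [met]
  The plaintiff carries Stage II.1; the defendant now bears the burden.
Stage II.2 — burden on defendant; standard: the preponderance of the evidence (weight is at least 53).
    (e): 51 < 53 [not met]
  Not every element is met, so the defendant fails to carry Stage II.2.
The analysis ends at Stage II.2; the plaintiff prevails on this issue.
Per-issue: Issue I → defendant; Issue II → plaintiff. The plaintiff must prevail on every issue; overall, the defendant prevails.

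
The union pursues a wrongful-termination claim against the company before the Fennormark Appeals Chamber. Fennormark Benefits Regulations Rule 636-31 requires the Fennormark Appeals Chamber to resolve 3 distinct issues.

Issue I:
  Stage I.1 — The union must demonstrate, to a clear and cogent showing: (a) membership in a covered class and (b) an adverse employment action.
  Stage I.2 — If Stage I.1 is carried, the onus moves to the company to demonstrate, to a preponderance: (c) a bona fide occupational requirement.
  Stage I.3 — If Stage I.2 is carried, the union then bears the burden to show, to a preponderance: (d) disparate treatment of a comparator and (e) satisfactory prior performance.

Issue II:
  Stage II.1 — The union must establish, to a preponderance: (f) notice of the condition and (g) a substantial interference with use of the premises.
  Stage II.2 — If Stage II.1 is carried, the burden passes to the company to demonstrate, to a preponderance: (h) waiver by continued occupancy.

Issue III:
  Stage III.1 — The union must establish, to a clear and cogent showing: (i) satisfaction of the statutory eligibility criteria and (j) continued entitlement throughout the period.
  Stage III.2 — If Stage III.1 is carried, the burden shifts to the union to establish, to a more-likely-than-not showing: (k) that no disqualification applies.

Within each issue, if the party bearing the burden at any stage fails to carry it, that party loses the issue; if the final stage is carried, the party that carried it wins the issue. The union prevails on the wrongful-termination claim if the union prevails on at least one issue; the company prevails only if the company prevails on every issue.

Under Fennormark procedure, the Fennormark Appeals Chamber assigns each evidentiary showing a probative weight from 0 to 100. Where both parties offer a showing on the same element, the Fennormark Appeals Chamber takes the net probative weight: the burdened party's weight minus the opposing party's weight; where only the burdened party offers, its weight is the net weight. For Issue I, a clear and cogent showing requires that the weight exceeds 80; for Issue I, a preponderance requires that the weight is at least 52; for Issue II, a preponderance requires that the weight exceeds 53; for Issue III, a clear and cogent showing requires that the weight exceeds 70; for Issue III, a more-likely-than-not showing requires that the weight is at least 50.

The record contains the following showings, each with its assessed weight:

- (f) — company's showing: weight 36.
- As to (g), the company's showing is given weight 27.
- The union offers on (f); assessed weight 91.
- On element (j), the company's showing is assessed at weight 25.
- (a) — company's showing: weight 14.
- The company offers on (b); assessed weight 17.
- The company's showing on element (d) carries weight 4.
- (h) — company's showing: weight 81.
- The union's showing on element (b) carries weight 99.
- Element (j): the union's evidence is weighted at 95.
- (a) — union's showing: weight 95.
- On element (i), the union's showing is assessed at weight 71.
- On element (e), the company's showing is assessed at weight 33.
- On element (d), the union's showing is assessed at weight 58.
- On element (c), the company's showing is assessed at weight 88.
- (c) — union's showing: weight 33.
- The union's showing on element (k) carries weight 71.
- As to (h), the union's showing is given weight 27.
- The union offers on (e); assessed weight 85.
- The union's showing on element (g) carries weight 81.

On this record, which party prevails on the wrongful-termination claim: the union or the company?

union

— Issue I —
Stage I.1 — burden on union; standard: a clear and cogent showing (weight exceeds 80).
    (a): 95 − 14 = 81 > 80 [met]
    (b): 99 − 17 = 82 > 80 [met]
  All elements met. The burden passes to the company.
Stage I.2 — burden on company; standard: a preponderance (weight is at least 52).
    (c): 88 − 33 = 55 ≥ 52 [met]
  Stage I.2 is satisfied; the onus moves to the union.
Stage I.3 — burden on union; standard: a preponderance (weight is at least 52).
    (d): 58 − 4 = 54 ≥ 52 [met]
    (e): 85 − 33 = 52 ≥ 52 [met]
  The union carries the last stage.
All stages carried — the union prevails on this issue.
— Issue II —
At Stage II.1 the union must meet a preponderance (weight exceeds 53): on (f) the weight is 91 less the opposing 36 gives net 55, > 53, so (f) meets the standard; on (g) the weight is 81 less the opposing 27 gives net 54, > 53, so (g) meets the standard.
  Stage II.1 is satisfied; the onus moves to the company.
At Stage II.2 the company must meet a preponderance (weight exceeds 53): on (h) the weight is 81 less the opposing 27 gives net 54, which does exceed 53, so (h) meets the standard.
  The company carries the last stage.
With every stage satisfied, the company prevails on this issue.
— Issue III —
At Stage III.1 the union must meet a clear and cogent showing (weight exceeds 70): on (i) the weight is 71, > 70, so (i) meets the standard; on (j) the weight is 95 less the opposing 25 gives net 70, ≤ 70, so (j) does not meet the standard.
  The union does not carry Stage III.1.
The company prevails on this issue.
Per-issue: Issue I → union; Issue II → company; Issue III → company. The union must prevail on at least one issue; overall, the union prevails.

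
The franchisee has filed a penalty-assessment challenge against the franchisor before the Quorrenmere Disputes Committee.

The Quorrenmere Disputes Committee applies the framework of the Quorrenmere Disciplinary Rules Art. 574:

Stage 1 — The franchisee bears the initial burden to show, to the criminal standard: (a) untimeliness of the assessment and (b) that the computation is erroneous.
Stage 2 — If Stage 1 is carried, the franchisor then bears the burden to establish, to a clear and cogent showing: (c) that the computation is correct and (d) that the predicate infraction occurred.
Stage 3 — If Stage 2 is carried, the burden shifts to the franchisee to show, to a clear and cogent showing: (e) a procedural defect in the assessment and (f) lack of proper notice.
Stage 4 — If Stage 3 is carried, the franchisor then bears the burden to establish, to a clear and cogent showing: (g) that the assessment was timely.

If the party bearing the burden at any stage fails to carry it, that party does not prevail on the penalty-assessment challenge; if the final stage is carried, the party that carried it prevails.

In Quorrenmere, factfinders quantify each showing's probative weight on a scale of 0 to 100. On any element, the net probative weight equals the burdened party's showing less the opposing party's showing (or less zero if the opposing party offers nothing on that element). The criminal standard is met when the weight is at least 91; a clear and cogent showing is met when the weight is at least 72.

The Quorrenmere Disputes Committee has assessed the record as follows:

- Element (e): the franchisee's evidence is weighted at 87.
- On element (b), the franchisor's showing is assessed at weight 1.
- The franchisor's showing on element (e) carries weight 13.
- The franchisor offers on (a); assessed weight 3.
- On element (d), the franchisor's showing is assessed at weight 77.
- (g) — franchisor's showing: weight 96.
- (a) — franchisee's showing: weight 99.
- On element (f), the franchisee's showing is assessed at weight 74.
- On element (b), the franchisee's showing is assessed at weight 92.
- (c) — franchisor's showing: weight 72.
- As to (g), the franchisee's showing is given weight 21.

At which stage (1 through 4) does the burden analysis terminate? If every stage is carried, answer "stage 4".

stage 4

Stage 1 — burden on franchisee; standard: the criminal standard (weight is at least 91).
    (a): 99 − 3 = 96 ≥ 91 [met]
    (b): 92 − 1 = 91 ≥ 91 [met]
  The franchisee carries Stage 1; the franchisor now bears the burden.
Stage 2 — burden on franchisor; standard: a clear and cogent showing (weight is at least 72).
    (c): 72 ≥ 72 [met]
    (d): 77 ≥ 72 [met]
  Stage 2 is satisfied; the onus moves to the franchisee.
Stage 3 — burden on franchisee; standard: a clear and cogent showing (weight is at least 72).
    (e): 87 − 13 = 74 ≥ 72 [met]
    (f): 74 ≥ 72 [met]
  Stage 3 carried; the burden shifts to the franchisor.
Stage 4 — burden on franchisor; standard: a clear and cogent showing (weight is at least 72).
    (g): 96 − 21 = 75 ≥ 72 [met]
  All elements met at the final stage.
All stages carried — the franchisor prevails.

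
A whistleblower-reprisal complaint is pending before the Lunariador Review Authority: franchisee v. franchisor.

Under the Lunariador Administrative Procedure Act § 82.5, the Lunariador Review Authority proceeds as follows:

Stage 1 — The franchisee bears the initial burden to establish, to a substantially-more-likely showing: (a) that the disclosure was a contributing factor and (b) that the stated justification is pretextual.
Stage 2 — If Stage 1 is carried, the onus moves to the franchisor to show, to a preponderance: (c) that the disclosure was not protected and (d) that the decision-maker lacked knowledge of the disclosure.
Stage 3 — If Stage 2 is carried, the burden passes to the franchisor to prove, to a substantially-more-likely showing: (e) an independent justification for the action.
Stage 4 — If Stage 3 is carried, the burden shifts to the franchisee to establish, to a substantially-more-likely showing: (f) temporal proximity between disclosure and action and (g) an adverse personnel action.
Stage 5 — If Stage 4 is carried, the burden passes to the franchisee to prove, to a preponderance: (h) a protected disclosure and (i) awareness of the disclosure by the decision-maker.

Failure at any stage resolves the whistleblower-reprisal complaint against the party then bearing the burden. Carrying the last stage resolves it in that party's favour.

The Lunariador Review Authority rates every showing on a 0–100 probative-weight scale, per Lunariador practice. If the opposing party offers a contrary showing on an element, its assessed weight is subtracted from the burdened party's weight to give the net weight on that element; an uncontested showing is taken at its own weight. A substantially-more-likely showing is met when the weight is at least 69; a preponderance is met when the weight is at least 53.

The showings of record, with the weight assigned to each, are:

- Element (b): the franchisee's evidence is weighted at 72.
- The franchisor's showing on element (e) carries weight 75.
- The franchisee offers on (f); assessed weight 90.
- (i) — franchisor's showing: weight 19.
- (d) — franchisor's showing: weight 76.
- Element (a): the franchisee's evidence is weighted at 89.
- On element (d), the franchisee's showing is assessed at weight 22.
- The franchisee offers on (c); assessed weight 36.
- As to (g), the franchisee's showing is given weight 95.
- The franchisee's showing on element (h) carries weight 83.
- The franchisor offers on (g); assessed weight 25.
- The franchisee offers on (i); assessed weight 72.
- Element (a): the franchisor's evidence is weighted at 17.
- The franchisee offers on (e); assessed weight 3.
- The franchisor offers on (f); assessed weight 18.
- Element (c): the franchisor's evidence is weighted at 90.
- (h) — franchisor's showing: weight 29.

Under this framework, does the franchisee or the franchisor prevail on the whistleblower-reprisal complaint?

Stage 1 (franchisee, a substantially-more-likely showing, weight is at least 69): (a) net 89−17=72 ≥ 69 — meets; (b) 72 ≥ 69 — meets.
  Stage 1 carried; the burden shifts to the franchisor.
Stage 2 (franchisor, a preponderance, weight is at least 53): (c) net 90−36=54 ≥ 53 — meets; (d) net 76−22=54 ≥ 53 — meets.
  All elements met. The franchisor retains the burden for Stage 3.
Stage 3 (franchisor, a substantially-more-likely showing, weight is at least 69): (e) net 75−3=72 ≥ 69 — meets.
  The franchisor carries Stage 3; the franchisee now bears the burden.
Stage 4 (franchisee, a substantially-more-likely showing, weight is at least 69): (f) net 90−18=72 ≥ 69 — meets; (g) net 95−25=70 ≥ 69 — meets.
  Stage 4 carried; the burden remains with the franchisee.
Stage 5 (franchisee, a preponderance, weight is at least 53): (h) net 83−29=54 ≥ 53 — meets; (i) net 72−19=53 ≥ 53 — meets.
  All elements met at the final stage.
With every stage satisfied, the franchisee prevails.

franchisee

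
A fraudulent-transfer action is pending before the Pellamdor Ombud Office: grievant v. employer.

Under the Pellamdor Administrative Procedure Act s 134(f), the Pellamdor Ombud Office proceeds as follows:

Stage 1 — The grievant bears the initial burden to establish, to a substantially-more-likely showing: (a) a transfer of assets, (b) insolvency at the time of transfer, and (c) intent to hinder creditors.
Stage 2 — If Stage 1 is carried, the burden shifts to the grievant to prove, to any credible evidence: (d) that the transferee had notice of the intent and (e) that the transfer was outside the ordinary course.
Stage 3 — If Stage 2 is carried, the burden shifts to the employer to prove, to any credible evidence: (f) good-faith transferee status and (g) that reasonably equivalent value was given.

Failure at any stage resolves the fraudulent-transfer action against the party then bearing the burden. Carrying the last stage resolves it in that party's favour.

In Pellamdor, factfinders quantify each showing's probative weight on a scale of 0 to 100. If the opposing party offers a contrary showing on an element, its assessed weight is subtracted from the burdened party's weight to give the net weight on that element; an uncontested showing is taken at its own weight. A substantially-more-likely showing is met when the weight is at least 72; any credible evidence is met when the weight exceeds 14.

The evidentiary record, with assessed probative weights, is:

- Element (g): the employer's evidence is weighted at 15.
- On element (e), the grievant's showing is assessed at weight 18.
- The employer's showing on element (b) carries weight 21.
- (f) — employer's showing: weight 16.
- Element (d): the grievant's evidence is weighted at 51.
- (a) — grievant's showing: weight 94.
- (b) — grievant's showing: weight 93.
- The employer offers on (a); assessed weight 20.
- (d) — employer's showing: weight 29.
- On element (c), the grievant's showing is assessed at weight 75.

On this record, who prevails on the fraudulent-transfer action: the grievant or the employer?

Stage 1 (grievant, a substantially-more-likely showing, weight is at least 72): (a) net 94−20=74 ≥ 72 — meets; (b) net 93−21=72 ≥ 72 — meets; (c) 75 ≥ 72 — meets.
  Stage 1 carried; the burden remains with the grievant.
Stage 2 (grievant, any credible evidence, weight exceeds 14): (d) net 51−29=22 > 14 — meets; (e) 18 > 14 — meets.
  The grievant carries Stage 2; the employer now bears the burden.
Stage 3 (employer, any credible evidence, weight exceeds 14): (f) 16 > 14 — meets; (g) 15 > 14 — meets.
  All elements met at the final stage.
With every stage satisfied, the employer prevails.

employer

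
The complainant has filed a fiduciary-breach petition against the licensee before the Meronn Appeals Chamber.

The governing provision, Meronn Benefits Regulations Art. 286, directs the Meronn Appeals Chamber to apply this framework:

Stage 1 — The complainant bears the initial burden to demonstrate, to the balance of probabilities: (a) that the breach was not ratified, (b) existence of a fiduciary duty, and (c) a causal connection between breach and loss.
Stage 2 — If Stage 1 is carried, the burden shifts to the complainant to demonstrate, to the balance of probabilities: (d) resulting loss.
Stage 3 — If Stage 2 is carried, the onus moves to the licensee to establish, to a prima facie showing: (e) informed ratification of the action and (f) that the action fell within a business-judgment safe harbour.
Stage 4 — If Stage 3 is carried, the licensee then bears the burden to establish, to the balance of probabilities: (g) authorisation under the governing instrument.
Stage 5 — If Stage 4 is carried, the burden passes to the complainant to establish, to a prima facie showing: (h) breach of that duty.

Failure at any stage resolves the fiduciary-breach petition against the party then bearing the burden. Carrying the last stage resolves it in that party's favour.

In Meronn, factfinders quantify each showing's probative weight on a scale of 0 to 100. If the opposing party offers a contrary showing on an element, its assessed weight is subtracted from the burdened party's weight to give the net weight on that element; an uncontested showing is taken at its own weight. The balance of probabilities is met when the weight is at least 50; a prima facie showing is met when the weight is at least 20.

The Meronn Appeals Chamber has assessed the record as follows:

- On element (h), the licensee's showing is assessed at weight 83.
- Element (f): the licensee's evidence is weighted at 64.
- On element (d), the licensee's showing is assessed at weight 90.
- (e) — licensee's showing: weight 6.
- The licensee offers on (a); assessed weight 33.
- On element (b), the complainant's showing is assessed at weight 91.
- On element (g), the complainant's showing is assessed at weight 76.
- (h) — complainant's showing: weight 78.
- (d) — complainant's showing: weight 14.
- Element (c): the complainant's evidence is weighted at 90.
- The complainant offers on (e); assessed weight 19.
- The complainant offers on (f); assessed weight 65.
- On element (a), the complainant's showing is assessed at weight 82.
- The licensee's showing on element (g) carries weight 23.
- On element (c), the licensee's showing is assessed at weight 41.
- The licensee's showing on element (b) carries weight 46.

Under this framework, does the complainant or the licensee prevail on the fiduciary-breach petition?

licensee

Stage 1 — burden on complainant; standard: the balance of probabilities (weight is at least 50).
    (a): 82 − 33 = 49 < 50 [not met]
    (b): 91 − 46 = 45 < 50 [not met]
    (c): 90 − 41 = 49 < 50 [not met]
  Not every element is met, so the complainant fails to carry Stage 1.
The licensee prevails.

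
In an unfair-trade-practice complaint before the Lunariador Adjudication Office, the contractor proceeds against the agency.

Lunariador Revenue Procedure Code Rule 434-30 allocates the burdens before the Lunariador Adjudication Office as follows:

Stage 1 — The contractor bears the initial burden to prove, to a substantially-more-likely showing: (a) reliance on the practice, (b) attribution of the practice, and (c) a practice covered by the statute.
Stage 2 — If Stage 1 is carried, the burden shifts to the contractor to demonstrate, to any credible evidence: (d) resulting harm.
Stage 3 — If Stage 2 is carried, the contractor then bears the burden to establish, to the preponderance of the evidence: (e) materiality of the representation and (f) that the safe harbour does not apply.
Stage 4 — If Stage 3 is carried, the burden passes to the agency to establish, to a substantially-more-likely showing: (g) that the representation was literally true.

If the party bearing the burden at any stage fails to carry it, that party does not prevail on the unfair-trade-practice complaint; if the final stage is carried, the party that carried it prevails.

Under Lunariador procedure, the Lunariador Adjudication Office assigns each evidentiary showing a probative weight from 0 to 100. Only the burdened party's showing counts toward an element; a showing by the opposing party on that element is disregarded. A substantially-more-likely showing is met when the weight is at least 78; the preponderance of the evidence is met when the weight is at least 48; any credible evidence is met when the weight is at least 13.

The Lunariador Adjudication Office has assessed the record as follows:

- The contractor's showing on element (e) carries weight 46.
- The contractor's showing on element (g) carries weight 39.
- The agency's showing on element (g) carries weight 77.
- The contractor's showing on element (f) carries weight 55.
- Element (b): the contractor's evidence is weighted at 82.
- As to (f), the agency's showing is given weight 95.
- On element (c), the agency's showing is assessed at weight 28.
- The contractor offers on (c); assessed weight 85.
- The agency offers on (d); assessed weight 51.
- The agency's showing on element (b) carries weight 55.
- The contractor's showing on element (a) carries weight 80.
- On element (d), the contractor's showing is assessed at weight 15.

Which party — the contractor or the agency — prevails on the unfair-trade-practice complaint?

At Stage 1 the contractor must meet a substantially-more-likely showing (weight is at least 78): on (a) the weight is 80, ≥ 78, so (a) meets the standard; on (b) the weight is 82 (the agency's 55 is given no effect), ≥ 78, so (b) meets the standard; on (c) the weight is 85 (the agency's 28 is given no effect), ≥ 78, so (c) meets the standard.
  All elements met. The contractor retains the burden for Stage 2.
At Stage 2 the contractor must meet any credible evidence (weight is at least 13): on (d) the weight is 15 (the agency's 51 is given no effect), ≥ 13, so (d) meets the standard.
  Stage 2 carried; the burden remains with the contractor.
At Stage 3 the contractor must meet the preponderance of the evidence (weight is at least 48): on (e) the weight is 46, which does not reach 48, so (e) does not meet the standard; on (f) the weight is 55 (the agency's 95 is given no effect), which does reach 48, so (f) meets the standard.
  The contractor does not carry Stage 3.
So the agency prevails.

agency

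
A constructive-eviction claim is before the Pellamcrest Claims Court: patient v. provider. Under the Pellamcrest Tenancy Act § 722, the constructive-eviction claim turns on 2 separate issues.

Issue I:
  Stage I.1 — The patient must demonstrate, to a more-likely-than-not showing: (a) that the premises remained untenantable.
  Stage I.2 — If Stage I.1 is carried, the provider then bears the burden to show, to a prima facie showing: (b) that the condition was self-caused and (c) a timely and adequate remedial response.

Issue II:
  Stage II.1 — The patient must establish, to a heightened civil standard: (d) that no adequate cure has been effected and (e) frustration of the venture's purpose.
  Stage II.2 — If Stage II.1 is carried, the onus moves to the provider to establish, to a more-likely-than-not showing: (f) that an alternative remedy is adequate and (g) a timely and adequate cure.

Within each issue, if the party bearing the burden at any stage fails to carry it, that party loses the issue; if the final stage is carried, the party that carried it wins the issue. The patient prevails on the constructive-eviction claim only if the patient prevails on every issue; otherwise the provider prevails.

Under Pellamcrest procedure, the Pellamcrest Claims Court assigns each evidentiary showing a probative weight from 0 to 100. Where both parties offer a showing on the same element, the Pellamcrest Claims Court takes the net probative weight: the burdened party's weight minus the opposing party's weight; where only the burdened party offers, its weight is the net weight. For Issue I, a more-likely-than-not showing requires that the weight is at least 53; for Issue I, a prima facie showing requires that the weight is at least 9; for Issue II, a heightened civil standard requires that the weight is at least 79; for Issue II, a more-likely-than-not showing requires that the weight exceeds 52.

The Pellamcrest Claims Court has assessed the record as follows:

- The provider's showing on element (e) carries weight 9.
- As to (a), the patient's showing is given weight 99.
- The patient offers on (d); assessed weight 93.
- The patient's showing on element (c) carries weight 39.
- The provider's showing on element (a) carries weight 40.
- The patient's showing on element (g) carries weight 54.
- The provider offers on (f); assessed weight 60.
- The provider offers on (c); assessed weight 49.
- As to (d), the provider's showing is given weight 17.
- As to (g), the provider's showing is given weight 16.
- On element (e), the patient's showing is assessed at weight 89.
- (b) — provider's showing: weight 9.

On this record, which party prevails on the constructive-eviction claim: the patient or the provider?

provider

— Issue I —
Stage I.1 — burden on patient; standard: a more-likely-than-not showing (weight is at least 53).
    (a): 99 − 40 = 59 ≥ 53 [met]
  Stage I.1 is satisfied; the onus moves to the provider.
Stage I.2 — burden on provider; standard: a prima facie showing (weight is at least 9).
    (b): 9 ≥ 9 [met]
    (c): 49 − 39 = 10 ≥ 9 [met]
  Stage I.2 carried; the final stage is satisfied.
Every stage carried; the provider prevails on this issue.
— Issue II —
Stage II.1 — burden on patient; standard: a heightened civil standard (weight is at least 79).
    (d): 93 − 17 = 76 < 79 [not met]
    (e): 89 − 9 = 80 ≥ 79 [met]
  The patient does not carry Stage II.1.
So the provider prevails on this issue.
Per-issue: Issue I → provider; Issue II → provider. The patient must prevail on every issue; overall, the provider prevails.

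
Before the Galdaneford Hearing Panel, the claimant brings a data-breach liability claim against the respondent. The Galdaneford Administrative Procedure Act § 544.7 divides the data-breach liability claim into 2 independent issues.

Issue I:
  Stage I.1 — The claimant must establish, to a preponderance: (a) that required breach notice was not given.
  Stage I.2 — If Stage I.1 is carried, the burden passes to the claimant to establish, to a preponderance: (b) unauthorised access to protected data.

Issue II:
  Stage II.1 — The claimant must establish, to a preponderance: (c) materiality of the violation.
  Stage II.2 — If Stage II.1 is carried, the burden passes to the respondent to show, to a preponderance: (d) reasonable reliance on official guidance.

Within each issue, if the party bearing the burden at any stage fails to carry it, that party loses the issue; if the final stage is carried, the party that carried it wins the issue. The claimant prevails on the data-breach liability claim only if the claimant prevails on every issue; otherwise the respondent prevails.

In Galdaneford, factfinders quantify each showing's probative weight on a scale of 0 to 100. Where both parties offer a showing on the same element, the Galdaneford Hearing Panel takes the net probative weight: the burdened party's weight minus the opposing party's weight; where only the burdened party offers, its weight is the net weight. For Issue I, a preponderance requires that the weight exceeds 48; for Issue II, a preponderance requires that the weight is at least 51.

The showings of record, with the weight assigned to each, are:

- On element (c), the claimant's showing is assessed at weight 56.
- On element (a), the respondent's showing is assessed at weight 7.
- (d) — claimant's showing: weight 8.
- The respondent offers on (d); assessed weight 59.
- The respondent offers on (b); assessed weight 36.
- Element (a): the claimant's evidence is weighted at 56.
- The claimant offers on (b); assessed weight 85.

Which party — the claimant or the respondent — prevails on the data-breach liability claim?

— Issue I —
At Stage I.1 the claimant must meet a preponderance (weight exceeds 48): on (a) the weight is 56 less the opposing 7 gives net 49, > 48, so (a) meets the standard.
  All elements met. The claimant retains the burden for Stage I.2.
At Stage I.2 the claimant must meet a preponderance (weight exceeds 48): on (b) the weight is 85 less the opposing 36 gives net 49, which does exceed 48, so (b) meets the standard.
  All elements met at the final stage.
With every stage satisfied, the claimant prevails on this issue.
— Issue II —
Stage II.1 — burden on claimant; standard: a preponderance (weight is at least 51).
    (c): 56 ≥ 51 [met]
  The claimant carries Stage II.1; the respondent now bears the burden.
Stage II.2 — burden on respondent; standard: a preponderance (weight is at least 51).
    (d): 59 − 8 = 51 ≥ 51 [met]
  All elements met at the final stage.
All stages carried — the respondent prevails on this issue.
Per-issue: Issue I → claimant; Issue II → respondent. The claimant must prevail on every issue; overall, the respondent prevails.

respondent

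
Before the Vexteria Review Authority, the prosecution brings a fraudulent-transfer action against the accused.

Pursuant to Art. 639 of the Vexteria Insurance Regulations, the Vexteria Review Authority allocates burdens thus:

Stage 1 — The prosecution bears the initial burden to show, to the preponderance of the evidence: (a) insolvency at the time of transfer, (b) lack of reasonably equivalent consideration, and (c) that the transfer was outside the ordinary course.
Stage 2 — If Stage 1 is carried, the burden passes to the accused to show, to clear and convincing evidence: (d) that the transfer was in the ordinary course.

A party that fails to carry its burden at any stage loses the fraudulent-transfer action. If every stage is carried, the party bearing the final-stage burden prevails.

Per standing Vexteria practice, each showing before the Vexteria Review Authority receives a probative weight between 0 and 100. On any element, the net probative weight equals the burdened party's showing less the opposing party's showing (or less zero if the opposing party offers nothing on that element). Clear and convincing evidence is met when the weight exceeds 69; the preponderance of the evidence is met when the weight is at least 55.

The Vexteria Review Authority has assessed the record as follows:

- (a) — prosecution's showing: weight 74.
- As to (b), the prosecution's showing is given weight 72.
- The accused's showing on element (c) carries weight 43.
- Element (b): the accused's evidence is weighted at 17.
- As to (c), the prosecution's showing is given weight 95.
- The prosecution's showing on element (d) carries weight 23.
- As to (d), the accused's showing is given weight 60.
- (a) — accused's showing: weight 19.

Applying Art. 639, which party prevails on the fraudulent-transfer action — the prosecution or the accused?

Stage 1 — burden on prosecution; standard: the preponderance of the evidence (weight is at least 55).
    (a): 74 − 19 = 55 ≥ 55 [met]
    (b): 72 − 17 = 55 ≥ 55 [met]
    (c): 95 − 43 = 52 < 55 [not met]
  Stage 1 not carried; the prosecution fails its burden.
The analysis ends at Stage 1; the accused prevails.

accused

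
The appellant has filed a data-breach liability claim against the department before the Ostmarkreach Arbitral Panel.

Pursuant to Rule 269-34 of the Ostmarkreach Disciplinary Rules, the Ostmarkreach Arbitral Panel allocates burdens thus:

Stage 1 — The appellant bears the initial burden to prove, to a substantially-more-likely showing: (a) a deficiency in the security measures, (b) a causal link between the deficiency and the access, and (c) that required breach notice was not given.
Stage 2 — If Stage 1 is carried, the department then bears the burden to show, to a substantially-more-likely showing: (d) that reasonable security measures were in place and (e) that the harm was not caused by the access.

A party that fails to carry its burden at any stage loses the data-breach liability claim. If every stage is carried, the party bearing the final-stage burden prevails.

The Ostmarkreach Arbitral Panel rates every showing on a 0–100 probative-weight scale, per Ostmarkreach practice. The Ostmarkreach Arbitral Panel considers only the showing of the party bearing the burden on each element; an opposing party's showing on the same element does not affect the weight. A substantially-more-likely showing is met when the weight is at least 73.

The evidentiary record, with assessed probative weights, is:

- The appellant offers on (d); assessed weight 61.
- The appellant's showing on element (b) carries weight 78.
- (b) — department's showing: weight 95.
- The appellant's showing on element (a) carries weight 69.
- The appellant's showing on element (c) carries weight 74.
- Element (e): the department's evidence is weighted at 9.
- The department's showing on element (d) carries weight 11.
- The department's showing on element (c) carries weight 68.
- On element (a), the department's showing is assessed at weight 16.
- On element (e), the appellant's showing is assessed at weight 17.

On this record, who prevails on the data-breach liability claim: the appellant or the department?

department

Stage 1 — burden on appellant; standard: a substantially-more-likely showing (weight is at least 73).
    (a): 69 (department's 16 disregarded) < 73 [not met]
    (b): 78 (department's 95 disregarded) ≥ 73 [met]
    (c): 74 (department's 68 disregarded) ≥ 73 [met]
  The appellant does not carry Stage 1.
The analysis ends at Stage 1; the department prevails.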